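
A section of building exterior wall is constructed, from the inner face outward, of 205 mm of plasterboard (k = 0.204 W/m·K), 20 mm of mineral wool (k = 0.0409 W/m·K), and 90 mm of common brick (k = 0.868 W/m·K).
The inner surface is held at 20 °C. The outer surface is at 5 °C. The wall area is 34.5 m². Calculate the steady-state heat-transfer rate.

Q ≈ 324 W

Treating each layer as a thermal resistance in series:
R_plasterboard = L/(kA) = 0.205/(0.204×34.5) = 0.02913 K/W
R_mineral wool = L/(kA) = 0.02/(0.0409×34.5) = 0.01417 K/W
R_common brick = L/(kA) = 0.09/(0.868×34.5) = 0.003005 K/W
R_total = 0.04631 K/W
Q = ΔT / R_total = 15 / 0.04631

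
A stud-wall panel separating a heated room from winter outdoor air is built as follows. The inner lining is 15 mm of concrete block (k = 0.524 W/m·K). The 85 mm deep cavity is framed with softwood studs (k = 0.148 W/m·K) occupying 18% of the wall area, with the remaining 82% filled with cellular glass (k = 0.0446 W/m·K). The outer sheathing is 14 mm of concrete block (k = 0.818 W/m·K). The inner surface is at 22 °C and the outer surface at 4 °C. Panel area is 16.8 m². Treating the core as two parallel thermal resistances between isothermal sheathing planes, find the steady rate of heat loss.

Sheathing layers in series; stud and cavity paths in parallel between them.
R_inner = 0.015/(0.524×16.8) = 0.001704 K/W
R_stud  = 0.085/(0.148×0.18×16.8) = 0.1899 K/W
R_cav   = 0.085/(0.0446×0.82×16.8) = 0.1383 K/W
1/R_core = 1/R_stud + 1/R_cav → R_core = 0.08004 K/W
R_outer = 0.014/(0.818×16.8) = 0.001019 K/W
R_total = 0.08276 K/W
Q = ΔT/R_total = 18/0.08276

Q ≈ 217 W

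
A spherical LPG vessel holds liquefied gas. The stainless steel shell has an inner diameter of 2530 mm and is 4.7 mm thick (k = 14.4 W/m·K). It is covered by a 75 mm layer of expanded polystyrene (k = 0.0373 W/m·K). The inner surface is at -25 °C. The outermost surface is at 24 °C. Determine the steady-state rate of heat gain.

For a spherical shell R = (1/r₁ − 1/r₂)/(4πk); film R = 1/(h·4πr²). In series:
R_stainless steel shell = (1/1.265 − 1/1.2697)/(4π×14.4) = 1.617×10^-5 K/W
R_expanded polystyrene = (1/1.2697 − 1/1.3447)/(4π×0.0373) = 0.09372 K/W
R_total = 0.09373 K/W
Q = ΔT/R_total = 49/0.09373

Q ≈ 523 W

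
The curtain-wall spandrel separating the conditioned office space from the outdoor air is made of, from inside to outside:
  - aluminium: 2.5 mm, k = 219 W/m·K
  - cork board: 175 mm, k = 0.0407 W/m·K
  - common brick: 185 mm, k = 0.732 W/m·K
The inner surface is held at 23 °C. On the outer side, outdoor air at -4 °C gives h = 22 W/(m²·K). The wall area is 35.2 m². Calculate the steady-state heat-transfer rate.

Q ≈ 207 W

Using the resistance-network approach (series):
R_aluminium = L/(kA) = 0.0025/(219×35.2) = 3.243×10^-7 K/W
R_cork board = L/(kA) = 0.175/(0.0407×35.2) = 0.1222 K/W
R_common brick = L/(kA) = 0.185/(0.732×35.2) = 0.00718 K/W
R_outer film = 1/(h_o·A) = 1/(22×35.2) = 0.001291 K/W
R_total = 0.1306 K/W
Q = ΔT / R_total = 27 / 0.1306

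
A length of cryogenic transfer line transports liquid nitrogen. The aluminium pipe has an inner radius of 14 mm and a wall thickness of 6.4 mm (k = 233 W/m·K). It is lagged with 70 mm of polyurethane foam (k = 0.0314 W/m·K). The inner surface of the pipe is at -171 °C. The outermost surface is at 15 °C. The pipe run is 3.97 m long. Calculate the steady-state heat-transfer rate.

Q ≈ 97.9 W

Per-layer cylindrical resistances, series-summed:
R_aluminium pipe wall = ln(20.4/14)/(2π×233×3.97) = 6.478×10^-5 K/W
R_polyurethane foam = ln(90.4/20.4)/(2π×0.0314×3.97) = 1.901 K/W
R_total = 1.901 K/W
Q = ΔT/R_total = 186/1.901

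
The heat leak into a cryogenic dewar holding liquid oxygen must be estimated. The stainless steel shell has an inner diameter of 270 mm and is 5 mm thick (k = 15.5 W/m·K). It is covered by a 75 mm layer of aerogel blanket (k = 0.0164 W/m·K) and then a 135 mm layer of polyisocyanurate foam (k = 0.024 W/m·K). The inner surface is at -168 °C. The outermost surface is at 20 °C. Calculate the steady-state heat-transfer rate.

Q ≈ 10.4 W

Each spherical layer contributes R = (1/r_i − 1/r_o)/(4πk):
R_stainless steel shell = (1/0.135 − 1/0.14)/(4π×15.5) = 0.001358 K/W
R_aerogel blanket = (1/0.14 − 1/0.215)/(4π×0.0164) = 12.09 K/W
R_polyisocyanurate foam = (1/0.215 − 1/0.35)/(4π×0.024) = 5.948 K/W
R_total = 18.04 K/W
Q = ΔT/R_total = 188/18.04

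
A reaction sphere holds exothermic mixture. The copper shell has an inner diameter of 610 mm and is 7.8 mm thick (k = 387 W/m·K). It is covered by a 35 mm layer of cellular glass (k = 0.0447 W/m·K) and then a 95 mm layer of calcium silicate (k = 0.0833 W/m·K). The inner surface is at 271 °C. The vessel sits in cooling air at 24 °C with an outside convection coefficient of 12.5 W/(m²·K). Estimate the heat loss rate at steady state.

Radial (spherical) resistances in series:
R_copper shell = (1/0.305 − 1/0.3128)/(4π×387) = 1.681×10^-5 K/W
R_cellular glass = (1/0.3128 − 1/0.3478)/(4π×0.0447) = 0.5727 K/W
R_calcium silicate = (1/0.3478 − 1/0.4428)/(4π×0.0833) = 0.5893 K/W
R_outer film = 1/(h·4πr_o²) = 1/(12.5×4π×0.4428²) = 0.03247 K/W
R_total = 1.195 K/W
Q = ΔT/R_total = 247/1.195

Q ≈ 207 W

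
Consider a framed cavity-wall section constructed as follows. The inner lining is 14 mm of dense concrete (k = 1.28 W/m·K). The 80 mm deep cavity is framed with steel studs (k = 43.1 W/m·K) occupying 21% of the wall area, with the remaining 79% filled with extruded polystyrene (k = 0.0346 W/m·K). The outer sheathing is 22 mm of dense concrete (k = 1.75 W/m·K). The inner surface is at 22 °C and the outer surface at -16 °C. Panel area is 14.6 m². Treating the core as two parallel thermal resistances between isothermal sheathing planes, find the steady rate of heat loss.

Q ≈ 17200 W

Sheathing layers in series; stud and cavity paths in parallel between them.
R_inner = 0.014/(1.28×14.6) = 7.491×10^-4 K/W
R_stud  = 0.08/(43.1×0.21×14.6) = 6.054×10^-4 K/W
R_cav   = 0.08/(0.0346×0.79×14.6) = 0.2005 K/W
1/R_core = 1/R_stud + 1/R_cav → R_core = 6.036×10^-4 K/W
R_outer = 0.022/(1.75×14.6) = 8.611×10^-4 K/W
R_total = 0.002214 K/W
Q = ΔT/R_total = 38/0.002214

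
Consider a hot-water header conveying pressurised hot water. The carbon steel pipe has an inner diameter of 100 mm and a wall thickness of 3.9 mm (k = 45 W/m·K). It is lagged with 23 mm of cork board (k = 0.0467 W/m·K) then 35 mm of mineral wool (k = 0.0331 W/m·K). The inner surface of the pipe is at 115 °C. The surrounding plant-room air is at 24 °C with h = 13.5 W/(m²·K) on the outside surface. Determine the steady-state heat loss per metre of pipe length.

Cylindrical conduction, so R = ln(r₂/r₁)/(2πkL) per layer, in series:
R_carbon steel pipe wall = ln(53.9/50)/(2π×45×1) = 2.656×10^-4 K/W
R_cork board = ln(76.9/53.9)/(2π×0.0467×1) = 1.211 K/W
R_mineral wool = ln(111.9/76.9)/(2π×0.0331×1) = 1.804 K/W
R_outer film = 1/(h_o·2πr_oL) = 1/(13.5×2π×0.1119×1) = 0.1054 K/W
R_total = 3.12 K/W
Q = ΔT/R_total = 91/3.12

q′ ≈ 29.2 W/m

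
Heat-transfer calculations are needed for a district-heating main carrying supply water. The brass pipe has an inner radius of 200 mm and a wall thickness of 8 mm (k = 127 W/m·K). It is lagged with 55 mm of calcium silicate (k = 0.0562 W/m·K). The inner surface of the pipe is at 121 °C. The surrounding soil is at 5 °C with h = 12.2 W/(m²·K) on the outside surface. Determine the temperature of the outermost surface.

Radial resistances (cylindrical: R_cond = ln(r_o/r_i)/(2πkL), R_conv = 1/(h·2πrL)):
R_brass pipe wall = ln(208/200)/(2π×127×1) = 4.915×10^-5 K/W
R_calcium silicate = ln(263/208)/(2π×0.0562×1) = 0.6644 K/W
R_outer film = 1/(h_o·2πr_oL) = 1/(12.2×2π×0.263×1) = 0.0496 K/W
R_total = 0.7141 K/W
Q = ΔT/R_total = 116/0.7141
Q = 162 W/m
T_interface = T_inner − Q·ΣR(inner→interface) = 121 − 162×0.6645

T ≈ 13.1 °C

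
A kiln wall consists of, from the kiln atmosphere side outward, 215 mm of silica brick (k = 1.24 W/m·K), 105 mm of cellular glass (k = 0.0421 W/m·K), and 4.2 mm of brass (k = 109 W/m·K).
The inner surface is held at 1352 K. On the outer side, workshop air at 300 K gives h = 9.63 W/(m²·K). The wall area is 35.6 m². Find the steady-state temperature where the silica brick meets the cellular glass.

T ≈ 1290 K

Series thermal resistances:
R_silica brick = L/(kA) = 0.215/(1.24×35.6) = 0.00487 K/W
R_cellular glass = L/(kA) = 0.105/(0.0421×35.6) = 0.07006 K/W
R_brass = L/(kA) = 0.0042/(109×35.6) = 1.082×10^-6 K/W
R_outer film = 1/(h_o·A) = 1/(9.63×35.6) = 0.002917 K/W
R_total = 0.07785 K/W;  Q = ΔT/R_total = 1052/0.07785 = 13510 W
T_interface = T_inner − Q·ΣR(inner→interface) = 1352 − 13500×0.00487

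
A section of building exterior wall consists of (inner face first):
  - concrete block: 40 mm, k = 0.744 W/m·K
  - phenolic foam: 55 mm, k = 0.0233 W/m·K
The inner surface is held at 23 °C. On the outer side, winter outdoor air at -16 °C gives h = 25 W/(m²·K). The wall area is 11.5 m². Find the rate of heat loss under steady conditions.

Treating each layer as a thermal resistance in series:
R_concrete block = L/(kA) = 0.04/(0.744×11.5) = 0.004675 K/W
R_phenolic foam = L/(kA) = 0.055/(0.0233×11.5) = 0.2053 K/W
R_outer film = 1/(h_o·A) = 1/(25×11.5) = 0.003478 K/W
R_total = 0.2134 K/W
Q = ΔT / R_total = 39 / 0.2134

Q ≈ 183 W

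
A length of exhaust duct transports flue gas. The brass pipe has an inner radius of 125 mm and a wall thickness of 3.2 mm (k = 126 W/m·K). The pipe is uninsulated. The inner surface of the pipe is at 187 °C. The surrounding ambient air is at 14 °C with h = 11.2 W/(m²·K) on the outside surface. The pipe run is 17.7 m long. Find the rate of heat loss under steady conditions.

Q ≈ 27600 W

For a radial system each layer contributes R = ln(r_out/r_in)/(2πkL); films add R = 1/(hA).
R_brass pipe wall = ln(128.2/125)/(2π×126×17.7) = 1.804×10^-6 K/W
R_outer film = 1/(h_o·2πr_oL) = 1/(11.2×2π×0.1282×17.7) = 0.006262 K/W
R_total = 0.006264 K/W
Q = ΔT/R_total = 173/0.006264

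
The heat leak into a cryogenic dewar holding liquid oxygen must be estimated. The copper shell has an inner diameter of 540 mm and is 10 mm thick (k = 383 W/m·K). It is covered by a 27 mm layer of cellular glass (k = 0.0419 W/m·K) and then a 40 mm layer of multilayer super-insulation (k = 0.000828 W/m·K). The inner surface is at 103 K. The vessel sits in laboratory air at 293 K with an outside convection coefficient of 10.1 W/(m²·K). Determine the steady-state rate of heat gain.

Q ≈ 5.17 W

For a spherical shell R = (1/r₁ − 1/r₂)/(4πk); film R = 1/(h·4πr²). In series:
R_copper shell = (1/0.27 − 1/0.28)/(4π×383) = 2.748×10^-5 K/W
R_cellular glass = (1/0.28 − 1/0.307)/(4π×0.0419) = 0.5965 K/W
R_multilayer super-insulation = (1/0.307 − 1/0.347)/(4π×0.000828) = 36.09 K/W
R_outer film = 1/(h·4πr_o²) = 1/(10.1×4π×0.347²) = 0.06543 K/W
R_total = 36.75 K/W
Q = ΔT/R_total = 190/36.75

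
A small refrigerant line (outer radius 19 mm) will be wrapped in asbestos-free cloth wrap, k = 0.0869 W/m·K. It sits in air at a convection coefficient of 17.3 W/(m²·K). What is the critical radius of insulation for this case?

For a cylinder r_cr = k/h = 0.0869/17.3
r_cr = 5.02 mm; since the bare radius (19 mm) is above r_cr, any added insulation will reduce heat loss.

r_cr ≈ 5.02 mm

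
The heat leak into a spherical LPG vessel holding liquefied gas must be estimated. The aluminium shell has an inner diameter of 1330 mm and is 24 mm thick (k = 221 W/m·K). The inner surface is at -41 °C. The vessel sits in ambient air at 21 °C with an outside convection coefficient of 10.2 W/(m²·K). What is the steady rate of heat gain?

Q ≈ 3770 W

Radial (spherical) resistances in series:
R_aluminium shell = (1/0.665 − 1/0.689)/(4π×221) = 1.886×10^-5 K/W
R_outer film = 1/(h·4πr_o²) = 1/(10.2×4π×0.689²) = 0.01643 K/W
R_total = 0.01645 K/W
Q = ΔT/R_total = 62/0.01645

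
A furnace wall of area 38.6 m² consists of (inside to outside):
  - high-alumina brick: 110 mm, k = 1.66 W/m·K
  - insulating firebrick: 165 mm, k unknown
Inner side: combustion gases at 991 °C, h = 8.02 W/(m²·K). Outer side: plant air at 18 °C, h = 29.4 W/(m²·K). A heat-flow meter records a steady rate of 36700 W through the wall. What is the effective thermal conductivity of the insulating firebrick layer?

Model the wall as resistances in series:
R_inner film = 1/(h_i·A) = 1/(8.02×38.6) = 0.00323 K/W
R_high-alumina brick = L/(kA) = 0.11/(1.66×38.6) = 0.001717 K/W
R_outer film = 1/(h_o·A) = 1/(29.4×38.6) = 8.812×10^-4 K/W
Sum of known resistances R_other = 0.005828 K/W
Total R = ΔT/Q = 973/36700 = 0.02651 K/W
R_insulating firebrick = R_total − R_other = 0.02068 K/W
k = L/(R·A) = 0.165/(0.02068×38.6)

k ≈ 0.207 W/(m·K)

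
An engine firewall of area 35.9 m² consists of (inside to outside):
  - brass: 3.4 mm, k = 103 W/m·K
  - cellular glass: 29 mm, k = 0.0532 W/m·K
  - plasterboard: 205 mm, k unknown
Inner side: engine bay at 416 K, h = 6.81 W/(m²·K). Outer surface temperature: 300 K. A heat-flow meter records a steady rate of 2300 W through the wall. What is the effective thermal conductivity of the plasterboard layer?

Thermal resistances in series:
R_inner film = 1/(h_i·A) = 1/(6.81×35.9) = 0.00409 K/W
R_brass = L/(kA) = 0.0034/(103×35.9) = 9.195×10^-7 K/W
R_cellular glass = L/(kA) = 0.029/(0.0532×35.9) = 0.01518 K/W
Sum of known resistances R_other = 0.01928 K/W
Total R = ΔT/Q = 116/2300 = 0.05043 K/W
R_plasterboard = R_total − R_other = 0.03116 K/W
k = L/(R·A) = 0.205/(0.03116×35.9)

k ≈ 0.183 W/(m·K)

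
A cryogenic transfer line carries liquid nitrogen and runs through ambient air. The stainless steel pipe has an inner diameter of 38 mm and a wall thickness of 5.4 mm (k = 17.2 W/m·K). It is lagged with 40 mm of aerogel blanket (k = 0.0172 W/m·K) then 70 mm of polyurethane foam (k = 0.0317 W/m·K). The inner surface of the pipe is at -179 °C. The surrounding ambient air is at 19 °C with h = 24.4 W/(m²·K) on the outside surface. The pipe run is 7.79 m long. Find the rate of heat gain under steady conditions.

Radial resistances (cylindrical: R_cond = ln(r_o/r_i)/(2πkL), R_conv = 1/(h·2πrL)):
R_stainless steel pipe wall = ln(24.4/19)/(2π×17.2×7.79) = 2.971×10^-4 K/W
R_aerogel blanket = ln(64.4/24.4)/(2π×0.0172×7.79) = 1.153 K/W
R_polyurethane foam = ln(134.4/64.4)/(2π×0.0317×7.79) = 0.4742 K/W
R_outer film = 1/(h_o·2πr_oL) = 1/(24.4×2π×0.1344×7.79) = 0.00623 K/W
R_total = 1.634 K/W
Q = ΔT/R_total = 198/1.634

Q ≈ 121 W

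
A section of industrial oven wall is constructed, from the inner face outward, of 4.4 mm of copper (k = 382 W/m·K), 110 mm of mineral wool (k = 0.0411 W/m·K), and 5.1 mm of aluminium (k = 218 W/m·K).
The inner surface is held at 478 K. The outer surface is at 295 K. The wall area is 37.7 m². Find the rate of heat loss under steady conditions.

Treating each layer as a thermal resistance in series:
R_copper = L/(kA) = 0.0044/(382×37.7) = 3.055×10^-7 K/W
R_mineral wool = L/(kA) = 0.11/(0.0411×37.7) = 0.07099 K/W
R_aluminium = L/(kA) = 0.0051/(218×37.7) = 6.205×10^-7 K/W
R_total = 0.07099 K/W
Q = ΔT / R_total = 183 / 0.07099

Q ≈ 2580 W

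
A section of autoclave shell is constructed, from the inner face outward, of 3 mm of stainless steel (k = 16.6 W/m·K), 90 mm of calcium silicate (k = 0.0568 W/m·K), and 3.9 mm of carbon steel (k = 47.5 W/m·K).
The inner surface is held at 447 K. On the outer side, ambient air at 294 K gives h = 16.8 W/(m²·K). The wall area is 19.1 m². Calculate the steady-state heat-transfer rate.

Q ≈ 1780 W

Model the wall as resistances in series:
R_stainless steel = L/(kA) = 0.003/(16.6×19.1) = 9.462×10^-6 K/W
R_calcium silicate = L/(kA) = 0.09/(0.0568×19.1) = 0.08296 K/W
R_carbon steel = L/(kA) = 0.0039/(47.5×19.1) = 4.299×10^-6 K/W
R_outer film = 1/(h_o·A) = 1/(16.8×19.1) = 0.003116 K/W
R_total = 0.08609 K/W
Q = ΔT / R_total = 153 / 0.08609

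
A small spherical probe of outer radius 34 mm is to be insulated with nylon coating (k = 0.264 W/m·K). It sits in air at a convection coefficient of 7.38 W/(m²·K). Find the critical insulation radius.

r_cr ≈ 71.5 mm

For a sphere r_cr = 2k/h = 2×0.264/7.38
r_cr = 71.5 mm; since the bare radius (34 mm) is below r_cr, adding a thin layer of insulation will *increase* heat loss.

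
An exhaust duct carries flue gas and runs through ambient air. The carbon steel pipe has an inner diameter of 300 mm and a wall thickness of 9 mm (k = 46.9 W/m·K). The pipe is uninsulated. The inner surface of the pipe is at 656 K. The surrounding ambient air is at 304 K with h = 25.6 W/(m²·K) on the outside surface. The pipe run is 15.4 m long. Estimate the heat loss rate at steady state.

Per-layer cylindrical resistances, series-summed:
R_carbon steel pipe wall = ln(159/150)/(2π×46.9×15.4) = 1.284×10^-5 K/W
R_outer film = 1/(h_o·2πr_oL) = 1/(25.6×2π×0.159×15.4) = 0.002539 K/W
R_total = 0.002552 K/W
Q = ΔT/R_total = 352/0.002552

Q ≈ 138000 W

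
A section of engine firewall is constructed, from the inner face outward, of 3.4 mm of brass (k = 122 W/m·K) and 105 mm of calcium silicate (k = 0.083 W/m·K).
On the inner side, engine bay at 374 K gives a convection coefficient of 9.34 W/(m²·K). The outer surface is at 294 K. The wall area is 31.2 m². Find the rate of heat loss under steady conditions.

Treating each layer as a thermal resistance in series:
R_inner film = 1/(h_i·A) = 1/(9.34×31.2) = 0.003432 K/W
R_brass = L/(kA) = 0.0034/(122×31.2) = 8.932×10^-7 K/W
R_calcium silicate = L/(kA) = 0.105/(0.083×31.2) = 0.04055 K/W
R_total = 0.04398 K/W
Q = ΔT / R_total = 80 / 0.04398

Q ≈ 1820 W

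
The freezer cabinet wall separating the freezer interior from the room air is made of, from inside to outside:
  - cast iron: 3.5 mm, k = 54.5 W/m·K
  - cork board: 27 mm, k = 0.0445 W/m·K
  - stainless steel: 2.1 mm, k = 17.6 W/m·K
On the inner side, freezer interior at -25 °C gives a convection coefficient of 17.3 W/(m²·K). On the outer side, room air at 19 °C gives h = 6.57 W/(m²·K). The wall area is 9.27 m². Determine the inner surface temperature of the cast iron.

Model the wall as resistances in series:
R_inner film = 1/(h_i·A) = 1/(17.3×9.27) = 0.006236 K/W
R_cast iron = L/(kA) = 0.0035/(54.5×9.27) = 6.928×10^-6 K/W
R_cork board = L/(kA) = 0.027/(0.0445×9.27) = 0.06545 K/W
R_stainless steel = L/(kA) = 0.0021/(17.6×9.27) = 1.287×10^-5 K/W
R_outer film = 1/(h_o·A) = 1/(6.57×9.27) = 0.01642 K/W
R_total = 0.08813 K/W;  Q = ΔT/R_total = 44/0.08813 = 499.3 W
T_interface = T_inner + Q·ΣR(inner→interface) = -25 + 499×0.006236

T ≈ -21.9 °C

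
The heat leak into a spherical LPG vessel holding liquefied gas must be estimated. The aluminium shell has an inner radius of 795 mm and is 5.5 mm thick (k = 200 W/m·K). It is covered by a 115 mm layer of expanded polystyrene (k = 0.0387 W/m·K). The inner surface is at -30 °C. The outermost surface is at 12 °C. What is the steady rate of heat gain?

Q ≈ 130 W

Radial (spherical) resistances in series:
R_aluminium shell = (1/0.795 − 1/0.8005)/(4π×200) = 3.439×10^-6 K/W
R_expanded polystyrene = (1/0.8005 − 1/0.9155)/(4π×0.0387) = 0.3227 K/W
R_total = 0.3227 K/W
Q = ΔT/R_total = 42/0.3227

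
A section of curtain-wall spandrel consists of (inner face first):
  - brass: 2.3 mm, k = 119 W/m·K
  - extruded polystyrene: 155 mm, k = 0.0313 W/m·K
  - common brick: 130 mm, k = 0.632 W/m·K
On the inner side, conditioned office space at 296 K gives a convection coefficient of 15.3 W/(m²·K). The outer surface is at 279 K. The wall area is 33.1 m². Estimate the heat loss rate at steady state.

Treating each layer as a thermal resistance in series:
R_inner film = 1/(h_i·A) = 1/(15.3×33.1) = 0.001975 K/W
R_brass = L/(kA) = 0.0023/(119×33.1) = 5.839×10^-7 K/W
R_extruded polystyrene = L/(kA) = 0.155/(0.0313×33.1) = 0.1496 K/W
R_common brick = L/(kA) = 0.13/(0.632×33.1) = 0.006214 K/W
R_total = 0.1578 K/W
Q = ΔT / R_total = 17 / 0.1578

Q ≈ 108 W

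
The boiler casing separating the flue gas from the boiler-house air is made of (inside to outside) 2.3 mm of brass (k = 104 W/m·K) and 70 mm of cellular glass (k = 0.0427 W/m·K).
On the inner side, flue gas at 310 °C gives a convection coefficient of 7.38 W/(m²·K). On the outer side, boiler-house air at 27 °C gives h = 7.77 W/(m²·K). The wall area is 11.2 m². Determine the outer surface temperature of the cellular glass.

Treating each layer as a thermal resistance in series:
R_inner film = 1/(h_i·A) = 1/(7.38×11.2) = 0.0121 K/W
R_brass = L/(kA) = 0.0023/(104×11.2) = 1.975×10^-6 K/W
R_cellular glass = L/(kA) = 0.07/(0.0427×11.2) = 0.1464 K/W
R_outer film = 1/(h_o·A) = 1/(7.77×11.2) = 0.01149 K/W
R_total = 0.17 K/W;  Q = ΔT/R_total = 283/0.17 = 1665 W
T_interface = T_inner − Q·ΣR(inner→interface) = 310 − 1670×0.1585

T ≈ 46.1 °C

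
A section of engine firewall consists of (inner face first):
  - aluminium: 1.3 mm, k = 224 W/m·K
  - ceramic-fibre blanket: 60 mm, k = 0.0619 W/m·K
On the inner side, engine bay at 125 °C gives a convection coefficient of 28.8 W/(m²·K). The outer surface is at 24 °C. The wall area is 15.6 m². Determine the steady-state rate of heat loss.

Q ≈ 1570 W

Model the wall as resistances in series:
R_inner film = 1/(h_i·A) = 1/(28.8×15.6) = 0.002226 K/W
R_aluminium = L/(kA) = 0.0013/(224×15.6) = 3.72×10^-7 K/W
R_ceramic-fibre blanket = L/(kA) = 0.06/(0.0619×15.6) = 0.06213 K/W
R_total = 0.06436 K/W
Q = ΔT / R_total = 101 / 0.06436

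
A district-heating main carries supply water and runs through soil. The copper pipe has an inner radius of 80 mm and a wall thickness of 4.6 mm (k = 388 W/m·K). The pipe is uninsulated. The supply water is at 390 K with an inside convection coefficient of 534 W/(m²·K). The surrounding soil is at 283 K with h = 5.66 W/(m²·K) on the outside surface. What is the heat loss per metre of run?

q′ ≈ 318 W/m

Treating each annulus and film as a series resistance:
R_inner film = 1/(h_i·2πr₁L) = 1/(534×2π×0.08×1) = 0.003726 K/W
R_copper pipe wall = ln(84.6/80)/(2π×388×1) = 2.293×10^-5 K/W
R_outer film = 1/(h_o·2πr_oL) = 1/(5.66×2π×0.0846×1) = 0.3324 K/W
R_total = 0.3361 K/W
Q = ΔT/R_total = 107/0.3361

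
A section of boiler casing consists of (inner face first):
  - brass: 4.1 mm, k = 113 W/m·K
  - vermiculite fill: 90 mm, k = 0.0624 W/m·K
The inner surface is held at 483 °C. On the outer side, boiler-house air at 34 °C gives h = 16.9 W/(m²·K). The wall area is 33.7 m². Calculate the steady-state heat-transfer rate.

Using the resistance-network approach (series):
R_brass = L/(kA) = 0.0041/(113×33.7) = 1.077×10^-6 K/W
R_vermiculite fill = L/(kA) = 0.09/(0.0624×33.7) = 0.0428 K/W
R_outer film = 1/(h_o·A) = 1/(16.9×33.7) = 0.001756 K/W
R_total = 0.04456 K/W
Q = ΔT / R_total = 449 / 0.04456

Q ≈ 10100 W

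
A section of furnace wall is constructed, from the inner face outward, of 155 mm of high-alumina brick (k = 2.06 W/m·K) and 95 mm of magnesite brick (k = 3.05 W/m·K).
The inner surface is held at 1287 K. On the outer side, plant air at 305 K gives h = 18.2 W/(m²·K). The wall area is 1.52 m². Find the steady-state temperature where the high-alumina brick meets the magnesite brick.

Series thermal resistances:
R_high-alumina brick = L/(kA) = 0.155/(2.06×1.52) = 0.0495 K/W
R_magnesite brick = L/(kA) = 0.095/(3.05×1.52) = 0.02049 K/W
R_outer film = 1/(h_o·A) = 1/(18.2×1.52) = 0.03615 K/W
R_total = 0.1061 K/W;  Q = ΔT/R_total = 982/0.1061 = 9252 W
T_interface = T_inner − Q·ΣR(inner→interface) = 1287 − 9250×0.0495

T ≈ 829 K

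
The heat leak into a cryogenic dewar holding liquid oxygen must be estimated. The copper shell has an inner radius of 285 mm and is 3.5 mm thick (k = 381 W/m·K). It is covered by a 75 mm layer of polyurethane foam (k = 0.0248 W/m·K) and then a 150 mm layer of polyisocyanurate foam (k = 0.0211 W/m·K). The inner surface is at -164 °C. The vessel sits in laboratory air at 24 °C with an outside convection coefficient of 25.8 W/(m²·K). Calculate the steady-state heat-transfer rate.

Q ≈ 35.2 W

Radial (spherical) resistances in series:
R_copper shell = (1/0.285 − 1/0.2885)/(4π×381) = 8.891×10^-6 K/W
R_polyurethane foam = (1/0.2885 − 1/0.3635)/(4π×0.0248) = 2.295 K/W
R_polyisocyanurate foam = (1/0.3635 − 1/0.5135)/(4π×0.0211) = 3.031 K/W
R_outer film = 1/(h·4πr_o²) = 1/(25.8×4π×0.5135²) = 0.0117 K/W
R_total = 5.337 K/W
Q = ΔT/R_total = 188/5.337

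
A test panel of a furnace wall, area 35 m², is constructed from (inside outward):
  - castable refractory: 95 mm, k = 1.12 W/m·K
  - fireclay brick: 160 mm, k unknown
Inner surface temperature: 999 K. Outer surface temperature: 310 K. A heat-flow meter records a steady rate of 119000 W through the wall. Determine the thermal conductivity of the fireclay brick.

Model the wall as resistances in series:
R_castable refractory = L/(kA) = 0.095/(1.12×35) = 0.002423 K/W
Sum of known resistances R_other = 0.002423 K/W
Total R = ΔT/Q = 689/119000 = 0.00579 K/W
R_fireclay brick = R_total − R_other = 0.003366 K/W
k = L/(R·A) = 0.16/(0.003366×35)

k ≈ 1.36 W/(m·K)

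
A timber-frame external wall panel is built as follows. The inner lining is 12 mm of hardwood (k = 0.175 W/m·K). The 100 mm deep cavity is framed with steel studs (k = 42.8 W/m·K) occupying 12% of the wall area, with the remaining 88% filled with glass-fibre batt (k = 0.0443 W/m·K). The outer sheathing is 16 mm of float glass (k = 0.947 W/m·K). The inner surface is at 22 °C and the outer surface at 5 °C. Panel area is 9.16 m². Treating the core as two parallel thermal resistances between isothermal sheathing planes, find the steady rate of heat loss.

Q ≈ 1490 W

Sheathing layers in series; stud and cavity paths in parallel between them.
R_inner = 0.012/(0.175×9.16) = 0.007486 K/W
R_stud  = 0.1/(42.8×0.12×9.16) = 0.002126 K/W
R_cav   = 0.1/(0.0443×0.88×9.16) = 0.28 K/W
1/R_core = 1/R_stud + 1/R_cav → R_core = 0.00211 K/W
R_outer = 0.016/(0.947×9.16) = 0.001844 K/W
R_total = 0.01144 K/W
Q = ΔT/R_total = 17/0.01144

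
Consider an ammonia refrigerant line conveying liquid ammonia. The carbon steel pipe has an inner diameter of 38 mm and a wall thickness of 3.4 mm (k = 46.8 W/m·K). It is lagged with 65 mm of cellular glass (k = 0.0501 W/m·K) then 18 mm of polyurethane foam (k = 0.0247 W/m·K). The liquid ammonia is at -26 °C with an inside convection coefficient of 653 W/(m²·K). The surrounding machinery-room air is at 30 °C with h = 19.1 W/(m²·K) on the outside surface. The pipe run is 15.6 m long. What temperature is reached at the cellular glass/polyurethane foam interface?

Radial resistances (cylindrical: R_cond = ln(r_o/r_i)/(2πkL), R_conv = 1/(h·2πrL)):
R_inner film = 1/(h_i·2πr₁L) = 1/(653×2π×0.019×15.6) = 8.223×10^-4 K/W
R_carbon steel pipe wall = ln(22.4/19)/(2π×46.8×15.6) = 3.589×10^-5 K/W
R_cellular glass = ln(87.4/22.4)/(2π×0.0501×15.6) = 0.2772 K/W
R_polyurethane foam = ln(105.4/87.4)/(2π×0.0247×15.6) = 0.07735 K/W
R_outer film = 1/(h_o·2πr_oL) = 1/(19.1×2π×0.1054×15.6) = 0.005068 K/W
R_total = 0.3605 K/W
Q = ΔT/R_total = 56/0.3605
Q = 155 W
T_interface = T_inner + Q·ΣR(inner→interface) = -26 + 155×0.2781

T ≈ 17.2 °C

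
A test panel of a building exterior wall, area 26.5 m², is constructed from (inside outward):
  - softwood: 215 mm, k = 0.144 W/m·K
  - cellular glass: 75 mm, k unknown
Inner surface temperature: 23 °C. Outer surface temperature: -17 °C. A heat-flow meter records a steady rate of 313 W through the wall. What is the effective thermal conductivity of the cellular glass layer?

Series thermal resistances:
R_softwood = L/(kA) = 0.215/(0.144×26.5) = 0.05634 K/W
Sum of known resistances R_other = 0.05634 K/W
Total R = ΔT/Q = 40/313 = 0.1278 K/W
R_cellular glass = R_total − R_other = 0.07145 K/W
k = L/(R·A) = 0.075/(0.07145×26.5)

k ≈ 0.0396 W/(m·K)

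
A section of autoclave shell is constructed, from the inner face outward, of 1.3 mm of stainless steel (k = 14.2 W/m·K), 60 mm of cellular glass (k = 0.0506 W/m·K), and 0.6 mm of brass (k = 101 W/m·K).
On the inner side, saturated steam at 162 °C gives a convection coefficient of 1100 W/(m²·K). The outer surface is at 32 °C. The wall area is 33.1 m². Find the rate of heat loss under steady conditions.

Treating each layer as a thermal resistance in series:
R_inner film = 1/(h_i·A) = 1/(1100×33.1) = 2.746×10^-5 K/W
R_stainless steel = L/(kA) = 0.0013/(14.2×33.1) = 2.766×10^-6 K/W
R_cellular glass = L/(kA) = 0.06/(0.0506×33.1) = 0.03582 K/W
R_brass = L/(kA) = 0.0006/(101×33.1) = 1.795×10^-7 K/W
R_total = 0.03585 K/W
Q = ΔT / R_total = 130 / 0.03585

Q ≈ 3630 W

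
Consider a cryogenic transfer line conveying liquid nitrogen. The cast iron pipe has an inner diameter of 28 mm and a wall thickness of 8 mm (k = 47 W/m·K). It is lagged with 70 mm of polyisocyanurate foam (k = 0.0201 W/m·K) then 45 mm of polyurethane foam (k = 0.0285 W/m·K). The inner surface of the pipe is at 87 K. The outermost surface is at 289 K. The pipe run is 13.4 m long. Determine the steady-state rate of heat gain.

For a radial system each layer contributes R = ln(r_out/r_in)/(2πkL); films add R = 1/(hA).
R_cast iron pipe wall = ln(22/14)/(2π×47×13.4) = 1.142×10^-4 K/W
R_polyisocyanurate foam = ln(92/22)/(2π×0.0201×13.4) = 0.8454 K/W
R_polyurethane foam = ln(137/92)/(2π×0.0285×13.4) = 0.1659 K/W
R_total = 1.011 K/W
Q = ΔT/R_total = 202/1.011

Q ≈ 200 W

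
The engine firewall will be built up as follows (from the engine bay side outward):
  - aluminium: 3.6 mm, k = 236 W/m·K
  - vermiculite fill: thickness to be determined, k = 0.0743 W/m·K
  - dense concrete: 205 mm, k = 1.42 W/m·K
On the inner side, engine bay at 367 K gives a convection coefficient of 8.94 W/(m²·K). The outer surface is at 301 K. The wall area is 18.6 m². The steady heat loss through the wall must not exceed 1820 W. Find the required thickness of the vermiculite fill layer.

Using the resistance-network approach (series):
R_inner film = 1/(h_i·A) = 1/(8.94×18.6) = 0.006014 K/W
R_aluminium = L/(kA) = 0.0036/(236×18.6) = 8.201×10^-7 K/W
R_dense concrete = L/(kA) = 0.205/(1.42×18.6) = 0.007762 K/W
Sum of the known resistances R_other = 0.01378 K/W
Required total resistance R_tot = ΔT/Q_allow = 66/1820 = 0.03626 K/W
R_vermiculite fill = R_tot − R_other = 0.02249 K/W
L = R·k·A = 0.02249×0.0743×18.6

L ≈ 31.1 mm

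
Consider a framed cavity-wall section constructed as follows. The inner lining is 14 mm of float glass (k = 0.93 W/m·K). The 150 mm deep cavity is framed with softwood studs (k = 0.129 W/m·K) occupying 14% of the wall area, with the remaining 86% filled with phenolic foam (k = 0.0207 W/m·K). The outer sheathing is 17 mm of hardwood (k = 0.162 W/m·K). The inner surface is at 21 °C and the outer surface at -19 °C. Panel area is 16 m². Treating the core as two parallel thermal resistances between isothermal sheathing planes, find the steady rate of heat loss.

Sheathing layers in series; stud and cavity paths in parallel between them.
R_inner = 0.014/(0.93×16) = 9.409×10^-4 K/W
R_stud  = 0.15/(0.129×0.14×16) = 0.5191 K/W
R_cav   = 0.15/(0.0207×0.86×16) = 0.5266 K/W
1/R_core = 1/R_stud + 1/R_cav → R_core = 0.2614 K/W
R_outer = 0.017/(0.162×16) = 0.006559 K/W
R_total = 0.2689 K/W
Q = ΔT/R_total = 40/0.2689

Q ≈ 149 W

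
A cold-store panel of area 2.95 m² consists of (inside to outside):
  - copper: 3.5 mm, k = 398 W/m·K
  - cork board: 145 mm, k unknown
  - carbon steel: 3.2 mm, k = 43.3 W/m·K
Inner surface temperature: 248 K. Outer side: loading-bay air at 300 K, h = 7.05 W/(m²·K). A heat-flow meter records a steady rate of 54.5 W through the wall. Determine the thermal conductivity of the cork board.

Model the wall as resistances in series:
R_copper = L/(kA) = 0.0035/(398×2.95) = 2.981×10^-6 K/W
R_carbon steel = L/(kA) = 0.0032/(43.3×2.95) = 2.505×10^-5 K/W
R_outer film = 1/(h_o·A) = 1/(7.05×2.95) = 0.04808 K/W
Sum of known resistances R_other = 0.04811 K/W
Total R = ΔT/Q = 52/54.5 = 0.9541 K/W
R_cork board = R_total − R_other = 0.906 K/W
k = L/(R·A) = 0.145/(0.906×2.95)

k ≈ 0.0543 W/(m·K)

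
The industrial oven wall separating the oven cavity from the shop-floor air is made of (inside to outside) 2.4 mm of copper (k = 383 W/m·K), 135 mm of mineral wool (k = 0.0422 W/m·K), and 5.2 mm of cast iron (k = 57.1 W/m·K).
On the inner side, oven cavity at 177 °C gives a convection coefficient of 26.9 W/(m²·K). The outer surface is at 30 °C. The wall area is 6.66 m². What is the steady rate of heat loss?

Q ≈ 303 W

Treating each layer as a thermal resistance in series:
R_inner film = 1/(h_i·A) = 1/(26.9×6.66) = 0.005582 K/W
R_copper = L/(kA) = 0.0024/(383×6.66) = 9.409×10^-7 K/W
R_mineral wool = L/(kA) = 0.135/(0.0422×6.66) = 0.4803 K/W
R_cast iron = L/(kA) = 0.0052/(57.1×6.66) = 1.367×10^-5 K/W
R_total = 0.4859 K/W
Q = ΔT / R_total = 147 / 0.4859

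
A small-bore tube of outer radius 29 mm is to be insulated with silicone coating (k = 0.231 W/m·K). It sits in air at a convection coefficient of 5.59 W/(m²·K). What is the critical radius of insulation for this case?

For a cylinder r_cr = k/h = 0.231/5.59
r_cr = 41.3 mm; since the bare radius (29 mm) is below r_cr, adding a thin layer of insulation will *increase* heat loss.

r_cr ≈ 41.3 mm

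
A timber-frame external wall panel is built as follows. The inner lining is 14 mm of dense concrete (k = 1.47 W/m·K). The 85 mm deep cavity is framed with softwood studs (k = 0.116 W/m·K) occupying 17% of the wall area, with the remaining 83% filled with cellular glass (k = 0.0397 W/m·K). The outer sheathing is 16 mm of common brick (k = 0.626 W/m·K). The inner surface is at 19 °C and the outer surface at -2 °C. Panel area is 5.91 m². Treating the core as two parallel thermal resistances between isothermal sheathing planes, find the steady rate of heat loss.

Q ≈ 75.3 W

Sheathing layers in series; stud and cavity paths in parallel between them.
R_inner = 0.014/(1.47×5.91) = 0.001611 K/W
R_stud  = 0.085/(0.116×0.17×5.91) = 0.7293 K/W
R_cav   = 0.085/(0.0397×0.83×5.91) = 0.4365 K/W
1/R_core = 1/R_stud + 1/R_cav → R_core = 0.2731 K/W
R_outer = 0.016/(0.626×5.91) = 0.004325 K/W
R_total = 0.279 K/W
Q = ΔT/R_total = 21/0.279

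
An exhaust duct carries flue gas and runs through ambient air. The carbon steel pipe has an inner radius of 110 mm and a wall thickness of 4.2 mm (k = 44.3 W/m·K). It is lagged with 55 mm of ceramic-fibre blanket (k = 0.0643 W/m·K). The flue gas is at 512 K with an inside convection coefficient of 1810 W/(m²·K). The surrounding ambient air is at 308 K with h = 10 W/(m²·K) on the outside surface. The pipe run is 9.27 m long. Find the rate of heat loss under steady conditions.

Treating each annulus and film as a series resistance:
R_inner film = 1/(h_i·2πr₁L) = 1/(1810×2π×0.11×9.27) = 8.623×10^-5 K/W
R_carbon steel pipe wall = ln(114.2/110)/(2π×44.3×9.27) = 1.452×10^-5 K/W
R_ceramic-fibre blanket = ln(169.2/114.2)/(2π×0.0643×9.27) = 0.105 K/W
R_outer film = 1/(h_o·2πr_oL) = 1/(10×2π×0.1692×9.27) = 0.01015 K/W
R_total = 0.1152 K/W
Q = ΔT/R_total = 204/0.1152

Q ≈ 1770 W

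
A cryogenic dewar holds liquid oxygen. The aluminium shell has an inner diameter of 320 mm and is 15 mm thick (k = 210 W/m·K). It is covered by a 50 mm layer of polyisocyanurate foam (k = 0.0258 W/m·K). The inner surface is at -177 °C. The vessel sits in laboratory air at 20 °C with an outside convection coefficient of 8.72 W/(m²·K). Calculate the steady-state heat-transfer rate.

Radial (spherical) resistances in series:
R_aluminium shell = (1/0.16 − 1/0.175)/(4π×210) = 2.03×10^-4 K/W
R_polyisocyanurate foam = (1/0.175 − 1/0.225)/(4π×0.0258) = 3.917 K/W
R_outer film = 1/(h·4πr_o²) = 1/(8.72×4π×0.225²) = 0.1803 K/W
R_total = 4.097 K/W
Q = ΔT/R_total = 197/4.097

Q ≈ 48.1 W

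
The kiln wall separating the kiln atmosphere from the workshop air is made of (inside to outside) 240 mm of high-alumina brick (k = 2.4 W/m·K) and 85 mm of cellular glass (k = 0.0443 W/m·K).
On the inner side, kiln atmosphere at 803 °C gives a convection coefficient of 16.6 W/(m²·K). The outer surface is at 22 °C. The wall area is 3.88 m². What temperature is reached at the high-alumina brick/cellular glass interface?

Model the wall as resistances in series:
R_inner film = 1/(h_i·A) = 1/(16.6×3.88) = 0.01553 K/W
R_high-alumina brick = L/(kA) = 0.24/(2.4×3.88) = 0.02577 K/W
R_cellular glass = L/(kA) = 0.085/(0.0443×3.88) = 0.4945 K/W
R_total = 0.5358 K/W;  Q = ΔT/R_total = 781/0.5358 = 1458 W
T_interface = T_inner − Q·ΣR(inner→interface) = 803 − 1460×0.0413

T ≈ 743 °C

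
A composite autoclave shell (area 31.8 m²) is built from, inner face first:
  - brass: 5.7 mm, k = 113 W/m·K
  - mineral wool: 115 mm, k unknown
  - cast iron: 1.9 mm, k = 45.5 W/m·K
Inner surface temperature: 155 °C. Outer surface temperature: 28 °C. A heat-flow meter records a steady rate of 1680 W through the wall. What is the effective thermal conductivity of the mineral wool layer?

Model the wall as resistances in series:
R_brass = L/(kA) = 0.0057/(113×31.8) = 1.586×10^-6 K/W
R_cast iron = L/(kA) = 0.0019/(45.5×31.8) = 1.313×10^-6 K/W
Sum of known resistances R_other = 2.899×10^-6 K/W
Total R = ΔT/Q = 127/1680 = 0.0756 K/W
R_mineral wool = R_total − R_other = 0.07559 K/W
k = L/(R·A) = 0.115/(0.07559×31.8)

k ≈ 0.0478 W/(m·K)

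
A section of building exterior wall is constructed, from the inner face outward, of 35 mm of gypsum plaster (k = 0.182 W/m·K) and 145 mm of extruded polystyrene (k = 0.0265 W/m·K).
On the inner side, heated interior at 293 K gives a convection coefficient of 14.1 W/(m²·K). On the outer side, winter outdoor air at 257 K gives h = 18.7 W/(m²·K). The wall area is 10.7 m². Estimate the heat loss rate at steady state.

Series thermal resistances:
R_inner film = 1/(h_i·A) = 1/(14.1×10.7) = 0.006628 K/W
R_gypsum plaster = L/(kA) = 0.035/(0.182×10.7) = 0.01797 K/W
R_extruded polystyrene = L/(kA) = 0.145/(0.0265×10.7) = 0.5114 K/W
R_outer film = 1/(h_o·A) = 1/(18.7×10.7) = 0.004998 K/W
R_total = 0.541 K/W
Q = ΔT / R_total = 36 / 0.541

Q ≈ 66.5 W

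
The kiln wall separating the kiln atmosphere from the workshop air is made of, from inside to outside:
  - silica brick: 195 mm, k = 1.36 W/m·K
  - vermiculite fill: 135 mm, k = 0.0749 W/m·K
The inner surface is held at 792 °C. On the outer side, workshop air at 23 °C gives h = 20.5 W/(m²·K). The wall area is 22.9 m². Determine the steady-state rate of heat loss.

Q ≈ 8830 W

Using the resistance-network approach (series):
R_silica brick = L/(kA) = 0.195/(1.36×22.9) = 0.006261 K/W
R_vermiculite fill = L/(kA) = 0.135/(0.0749×22.9) = 0.07871 K/W
R_outer film = 1/(h_o·A) = 1/(20.5×22.9) = 0.00213 K/W
R_total = 0.0871 K/W
Q = ΔT / R_total = 769 / 0.0871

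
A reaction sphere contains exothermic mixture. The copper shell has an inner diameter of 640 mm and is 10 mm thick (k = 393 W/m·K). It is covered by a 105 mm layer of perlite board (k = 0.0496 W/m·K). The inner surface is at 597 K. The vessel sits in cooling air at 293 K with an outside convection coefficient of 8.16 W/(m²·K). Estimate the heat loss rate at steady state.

Q ≈ 248 W

Spherical conduction: R = (1/r_in − 1/r_out)/(4πk) per layer; series-sum.
R_copper shell = (1/0.32 − 1/0.33)/(4π×393) = 1.917×10^-5 K/W
R_perlite board = (1/0.33 − 1/0.435)/(4π×0.0496) = 1.174 K/W
R_outer film = 1/(h·4πr_o²) = 1/(8.16×4π×0.435²) = 0.05154 K/W
R_total = 1.225 K/W
Q = ΔT/R_total = 304/1.225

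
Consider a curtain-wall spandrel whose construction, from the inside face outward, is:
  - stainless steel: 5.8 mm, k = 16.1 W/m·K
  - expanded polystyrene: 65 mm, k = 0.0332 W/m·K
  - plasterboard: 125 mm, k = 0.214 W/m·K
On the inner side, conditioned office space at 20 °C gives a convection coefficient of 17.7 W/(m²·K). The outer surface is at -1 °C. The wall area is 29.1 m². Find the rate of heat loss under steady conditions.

Q ≈ 235 W

Series thermal resistances:
R_inner film = 1/(h_i·A) = 1/(17.7×29.1) = 0.001941 K/W
R_stainless steel = L/(kA) = 0.0058/(16.1×29.1) = 1.238×10^-5 K/W
R_expanded polystyrene = L/(kA) = 0.065/(0.0332×29.1) = 0.06728 K/W
R_plasterboard = L/(kA) = 0.125/(0.214×29.1) = 0.02007 K/W
R_total = 0.08931 K/W
Q = ΔT / R_total = 21 / 0.08931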